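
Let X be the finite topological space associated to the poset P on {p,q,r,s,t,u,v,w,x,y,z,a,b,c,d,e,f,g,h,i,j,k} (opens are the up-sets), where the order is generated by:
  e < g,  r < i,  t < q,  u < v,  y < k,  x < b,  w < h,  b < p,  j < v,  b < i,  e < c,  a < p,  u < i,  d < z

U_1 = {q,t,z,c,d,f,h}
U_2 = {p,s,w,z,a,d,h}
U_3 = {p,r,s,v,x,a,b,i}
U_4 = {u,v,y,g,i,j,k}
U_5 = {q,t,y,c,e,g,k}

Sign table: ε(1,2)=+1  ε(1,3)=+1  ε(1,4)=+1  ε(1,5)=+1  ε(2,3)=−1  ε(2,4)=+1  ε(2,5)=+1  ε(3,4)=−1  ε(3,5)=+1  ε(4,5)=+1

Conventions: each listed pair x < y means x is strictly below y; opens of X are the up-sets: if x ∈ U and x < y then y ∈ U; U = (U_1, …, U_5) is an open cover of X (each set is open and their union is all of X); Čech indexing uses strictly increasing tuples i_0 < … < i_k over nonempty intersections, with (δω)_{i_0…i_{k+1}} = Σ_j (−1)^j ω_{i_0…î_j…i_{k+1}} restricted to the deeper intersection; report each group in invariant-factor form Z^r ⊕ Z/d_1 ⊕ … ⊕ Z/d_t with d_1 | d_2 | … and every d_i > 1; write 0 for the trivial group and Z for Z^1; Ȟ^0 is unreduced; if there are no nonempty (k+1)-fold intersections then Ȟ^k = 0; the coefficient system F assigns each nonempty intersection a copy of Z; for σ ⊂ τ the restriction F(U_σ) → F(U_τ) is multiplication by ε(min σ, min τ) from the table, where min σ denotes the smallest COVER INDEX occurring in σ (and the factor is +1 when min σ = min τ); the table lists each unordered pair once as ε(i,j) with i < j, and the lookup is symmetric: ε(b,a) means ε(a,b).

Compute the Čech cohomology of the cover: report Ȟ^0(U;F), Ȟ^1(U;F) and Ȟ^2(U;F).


cover nerve:
  U12={z,d,h} U15={q,t,c} U23={p,s,a} U34={v,i} U45={y,g,k}
C dims 5,5; δ0: rk 4, SNF 1^4
Ȟ^0: (5−4)−0=1 ⇒ Z
Ȟ^1: (5−0)−4=1 ⇒ Z
Ȟ^2: (0−0)−0=0 ⇒ 0

Ȟ^0(U;F) ≅ Z, Ȟ^1(U;F) ≅ Z and Ȟ^2(U;F) ≅ 0


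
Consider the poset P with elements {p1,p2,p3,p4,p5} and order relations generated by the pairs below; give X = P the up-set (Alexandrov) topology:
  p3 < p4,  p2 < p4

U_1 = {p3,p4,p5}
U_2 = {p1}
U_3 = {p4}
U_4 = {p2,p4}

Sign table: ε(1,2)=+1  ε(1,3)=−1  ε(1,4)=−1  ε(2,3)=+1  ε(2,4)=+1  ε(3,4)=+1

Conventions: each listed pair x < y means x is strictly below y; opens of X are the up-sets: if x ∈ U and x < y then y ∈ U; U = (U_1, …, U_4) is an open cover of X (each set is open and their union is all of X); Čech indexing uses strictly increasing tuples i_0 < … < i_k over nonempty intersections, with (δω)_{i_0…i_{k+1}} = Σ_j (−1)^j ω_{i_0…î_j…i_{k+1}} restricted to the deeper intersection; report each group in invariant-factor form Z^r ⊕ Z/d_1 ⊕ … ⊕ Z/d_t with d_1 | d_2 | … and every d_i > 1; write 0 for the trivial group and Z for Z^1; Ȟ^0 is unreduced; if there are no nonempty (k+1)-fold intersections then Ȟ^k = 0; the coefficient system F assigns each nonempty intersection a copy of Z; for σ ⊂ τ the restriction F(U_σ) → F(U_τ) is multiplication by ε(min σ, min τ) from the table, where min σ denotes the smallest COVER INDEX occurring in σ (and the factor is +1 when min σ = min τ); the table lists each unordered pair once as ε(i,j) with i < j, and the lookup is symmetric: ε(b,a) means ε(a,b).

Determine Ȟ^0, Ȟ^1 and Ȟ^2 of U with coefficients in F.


Ȟ^0(U;F) ≅ Z^2; Ȟ^1(U;F) ≅ 0; Ȟ^2(U;F) ≅ 0

nonempty overlaps:
  U13={p4} U14={p4} U34={p4}
  U134={p4}
C dims 4,3,1; δ0: rk 2, SNF 1^2; δ1: rk 1, SNF 1^1
degree 0: 4−2−0 = 2 → Ȟ^0 ≅ Z^2
degree 1: 3−1−2 = 0 → Ȟ^1 ≅ 0
degree 2: 1−0−1 = 0 → Ȟ^2 ≅ 0


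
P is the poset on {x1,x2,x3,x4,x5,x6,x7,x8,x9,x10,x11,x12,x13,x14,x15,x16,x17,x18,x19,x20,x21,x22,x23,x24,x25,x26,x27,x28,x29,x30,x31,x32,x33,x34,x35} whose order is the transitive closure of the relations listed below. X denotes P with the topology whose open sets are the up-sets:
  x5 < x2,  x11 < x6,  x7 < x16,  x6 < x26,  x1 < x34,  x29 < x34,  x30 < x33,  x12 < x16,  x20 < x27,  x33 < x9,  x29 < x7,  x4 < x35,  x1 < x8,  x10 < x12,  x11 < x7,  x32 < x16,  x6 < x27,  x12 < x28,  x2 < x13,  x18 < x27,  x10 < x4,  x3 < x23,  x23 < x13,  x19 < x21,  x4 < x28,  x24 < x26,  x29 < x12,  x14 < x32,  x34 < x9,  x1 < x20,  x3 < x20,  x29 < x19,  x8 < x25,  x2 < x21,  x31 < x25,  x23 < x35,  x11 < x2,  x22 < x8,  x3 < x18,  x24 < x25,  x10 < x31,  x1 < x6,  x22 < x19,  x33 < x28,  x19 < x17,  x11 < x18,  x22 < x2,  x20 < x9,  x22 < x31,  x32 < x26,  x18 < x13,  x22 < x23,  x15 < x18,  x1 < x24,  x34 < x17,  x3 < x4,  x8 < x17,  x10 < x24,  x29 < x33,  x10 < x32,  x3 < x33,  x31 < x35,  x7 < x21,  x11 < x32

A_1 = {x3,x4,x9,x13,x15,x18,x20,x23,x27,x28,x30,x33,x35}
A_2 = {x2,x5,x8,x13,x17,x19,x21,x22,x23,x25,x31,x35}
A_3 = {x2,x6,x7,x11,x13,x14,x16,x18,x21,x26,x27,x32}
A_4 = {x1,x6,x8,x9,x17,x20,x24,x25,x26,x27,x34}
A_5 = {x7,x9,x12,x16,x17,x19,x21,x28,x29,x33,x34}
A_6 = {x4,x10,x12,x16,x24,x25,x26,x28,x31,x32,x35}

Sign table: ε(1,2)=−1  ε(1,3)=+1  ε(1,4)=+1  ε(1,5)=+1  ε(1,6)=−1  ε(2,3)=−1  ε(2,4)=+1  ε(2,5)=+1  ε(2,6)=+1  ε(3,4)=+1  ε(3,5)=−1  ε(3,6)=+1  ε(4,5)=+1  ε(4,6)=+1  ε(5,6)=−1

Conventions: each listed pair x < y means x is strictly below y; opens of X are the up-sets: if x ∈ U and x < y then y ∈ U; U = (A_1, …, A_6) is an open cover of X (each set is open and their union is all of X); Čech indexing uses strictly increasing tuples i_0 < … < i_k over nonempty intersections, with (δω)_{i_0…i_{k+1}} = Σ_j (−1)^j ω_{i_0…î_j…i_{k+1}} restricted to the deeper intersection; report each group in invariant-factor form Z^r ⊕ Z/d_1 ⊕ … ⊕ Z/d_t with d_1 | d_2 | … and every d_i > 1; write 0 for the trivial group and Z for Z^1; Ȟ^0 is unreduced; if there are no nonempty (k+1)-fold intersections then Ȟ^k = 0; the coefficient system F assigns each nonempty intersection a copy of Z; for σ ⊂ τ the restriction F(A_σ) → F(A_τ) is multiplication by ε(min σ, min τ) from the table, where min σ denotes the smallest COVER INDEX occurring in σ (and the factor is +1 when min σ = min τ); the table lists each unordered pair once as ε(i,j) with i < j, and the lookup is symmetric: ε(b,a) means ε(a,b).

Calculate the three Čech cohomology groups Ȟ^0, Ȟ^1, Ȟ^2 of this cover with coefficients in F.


nerve simplices:
  A12={x13,x23,x35} A13={x13,x18,x27} A14={x9,x20,x27} A15={x9,x28,x33} A16={x4,x28,x35} A23={x2,x13,x21} A24={x8,x17,x25} A25={x17,x19,x21} A26={x25,x31,x35} A34={x6,x26,x27} A35={x7,x16,x21} A36={x16,x26,x32} A45={x9,x17,x34} A46={x24,x25,x26} A56={x12,x16,x28}
  A123={x13} A126={x35} A134={x27} A145={x9} A156={x28} A235={x21} A245={x17} A246={x25} A346={x26} A356={x16}
C dims 6,15,10; δ0: rk 6, SNF 1^5·2; δ1: rk 9, SNF 1^9
degree 0: 6−6−0 = 0 → Ȟ^0 ≅ 0
degree 1: 15−9−6 = 0 plus torsion [2] → Ȟ^1 ≅ Z/2
degree 2: 10−0−9 = 1 → Ȟ^2 ≅ Z

Ȟ^0 = 0; Ȟ^1 = Z/2; Ȟ^2 = Z


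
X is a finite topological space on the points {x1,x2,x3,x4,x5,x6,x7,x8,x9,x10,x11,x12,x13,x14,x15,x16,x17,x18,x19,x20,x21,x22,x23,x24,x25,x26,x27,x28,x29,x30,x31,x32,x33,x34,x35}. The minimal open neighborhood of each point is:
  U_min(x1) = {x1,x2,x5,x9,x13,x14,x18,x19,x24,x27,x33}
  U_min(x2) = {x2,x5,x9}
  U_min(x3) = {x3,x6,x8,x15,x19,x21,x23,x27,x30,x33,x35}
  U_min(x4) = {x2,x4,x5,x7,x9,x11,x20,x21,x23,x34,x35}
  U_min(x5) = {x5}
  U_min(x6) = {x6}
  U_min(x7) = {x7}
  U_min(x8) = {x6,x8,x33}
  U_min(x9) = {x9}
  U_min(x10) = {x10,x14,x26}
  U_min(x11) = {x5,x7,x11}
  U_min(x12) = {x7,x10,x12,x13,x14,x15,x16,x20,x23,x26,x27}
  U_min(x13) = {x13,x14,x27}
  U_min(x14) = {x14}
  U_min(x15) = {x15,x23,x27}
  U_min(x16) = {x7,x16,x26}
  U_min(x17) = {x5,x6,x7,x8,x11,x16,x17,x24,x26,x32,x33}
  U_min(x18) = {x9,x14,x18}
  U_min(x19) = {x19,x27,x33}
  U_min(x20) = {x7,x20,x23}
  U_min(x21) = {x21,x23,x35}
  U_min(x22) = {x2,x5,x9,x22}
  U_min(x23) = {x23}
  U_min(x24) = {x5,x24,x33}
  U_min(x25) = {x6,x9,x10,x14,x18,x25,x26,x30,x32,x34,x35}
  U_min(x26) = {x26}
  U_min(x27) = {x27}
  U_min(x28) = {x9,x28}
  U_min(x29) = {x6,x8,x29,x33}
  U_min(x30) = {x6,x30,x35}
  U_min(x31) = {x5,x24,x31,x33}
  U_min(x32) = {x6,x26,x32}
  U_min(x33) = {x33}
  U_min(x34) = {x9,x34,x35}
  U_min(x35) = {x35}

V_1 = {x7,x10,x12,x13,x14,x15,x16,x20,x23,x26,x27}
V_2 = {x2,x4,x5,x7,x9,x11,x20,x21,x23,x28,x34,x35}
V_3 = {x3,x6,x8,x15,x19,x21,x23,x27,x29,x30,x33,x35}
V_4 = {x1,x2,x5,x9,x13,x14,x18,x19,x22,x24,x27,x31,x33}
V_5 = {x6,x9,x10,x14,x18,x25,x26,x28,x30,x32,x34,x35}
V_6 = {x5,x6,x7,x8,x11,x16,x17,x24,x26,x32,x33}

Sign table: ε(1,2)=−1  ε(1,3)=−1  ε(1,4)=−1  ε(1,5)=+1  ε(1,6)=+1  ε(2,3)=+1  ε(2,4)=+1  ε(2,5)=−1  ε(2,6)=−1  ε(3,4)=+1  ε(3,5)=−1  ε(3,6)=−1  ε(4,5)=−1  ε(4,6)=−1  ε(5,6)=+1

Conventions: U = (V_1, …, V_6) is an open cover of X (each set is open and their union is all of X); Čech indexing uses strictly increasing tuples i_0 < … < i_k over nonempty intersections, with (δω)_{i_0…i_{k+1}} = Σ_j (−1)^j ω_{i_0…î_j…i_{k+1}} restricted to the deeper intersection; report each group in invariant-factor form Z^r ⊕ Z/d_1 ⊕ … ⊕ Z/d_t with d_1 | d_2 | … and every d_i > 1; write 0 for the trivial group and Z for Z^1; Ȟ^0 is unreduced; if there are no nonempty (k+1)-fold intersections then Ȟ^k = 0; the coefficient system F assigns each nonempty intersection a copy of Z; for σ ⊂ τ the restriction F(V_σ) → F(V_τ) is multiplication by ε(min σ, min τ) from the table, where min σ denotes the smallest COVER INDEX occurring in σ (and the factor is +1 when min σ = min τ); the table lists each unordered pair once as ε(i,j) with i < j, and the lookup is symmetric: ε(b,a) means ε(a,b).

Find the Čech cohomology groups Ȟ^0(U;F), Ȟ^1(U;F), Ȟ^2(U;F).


Ȟ^0(U;F) ≅ Z,  Ȟ^1(U;F) ≅ 0,  Ȟ^2(U;F) ≅ Z/2

cover nerve:
  V12={x7,x20,x23} V13={x15,x23,x27} V14={x13,x14,x27} V15={x10,x14,x26} V16={x7,x16,x26} V23={x21,x23,x35} V24={x2,x5,x9} V25={x9,x28,x34,x35} V26={x5,x7,x11} V34={x19,x27,x33} V35={x6,x30,x35} V36={x6,x8,x33} V45={x9,x14,x18} V46={x5,x24,x33} V56={x6,x26,x32}
  V123={x23} V126={x7} V134={x27} V145={x14} V156={x26} V235={x35} V245={x9} V246={x5} V346={x33} V356={x6}
C dims 6,15,10; δ0: rk 5, SNF 1^5; δ1: rk 10, SNF 1^9·2
Ȟ^0: (6−5)−0=1 ⇒ Z
Ȟ^1: (15−10)−5=0 ⇒ 0
Ȟ^2: (10−0)−10=0 plus torsion [2] ⇒ Z/2


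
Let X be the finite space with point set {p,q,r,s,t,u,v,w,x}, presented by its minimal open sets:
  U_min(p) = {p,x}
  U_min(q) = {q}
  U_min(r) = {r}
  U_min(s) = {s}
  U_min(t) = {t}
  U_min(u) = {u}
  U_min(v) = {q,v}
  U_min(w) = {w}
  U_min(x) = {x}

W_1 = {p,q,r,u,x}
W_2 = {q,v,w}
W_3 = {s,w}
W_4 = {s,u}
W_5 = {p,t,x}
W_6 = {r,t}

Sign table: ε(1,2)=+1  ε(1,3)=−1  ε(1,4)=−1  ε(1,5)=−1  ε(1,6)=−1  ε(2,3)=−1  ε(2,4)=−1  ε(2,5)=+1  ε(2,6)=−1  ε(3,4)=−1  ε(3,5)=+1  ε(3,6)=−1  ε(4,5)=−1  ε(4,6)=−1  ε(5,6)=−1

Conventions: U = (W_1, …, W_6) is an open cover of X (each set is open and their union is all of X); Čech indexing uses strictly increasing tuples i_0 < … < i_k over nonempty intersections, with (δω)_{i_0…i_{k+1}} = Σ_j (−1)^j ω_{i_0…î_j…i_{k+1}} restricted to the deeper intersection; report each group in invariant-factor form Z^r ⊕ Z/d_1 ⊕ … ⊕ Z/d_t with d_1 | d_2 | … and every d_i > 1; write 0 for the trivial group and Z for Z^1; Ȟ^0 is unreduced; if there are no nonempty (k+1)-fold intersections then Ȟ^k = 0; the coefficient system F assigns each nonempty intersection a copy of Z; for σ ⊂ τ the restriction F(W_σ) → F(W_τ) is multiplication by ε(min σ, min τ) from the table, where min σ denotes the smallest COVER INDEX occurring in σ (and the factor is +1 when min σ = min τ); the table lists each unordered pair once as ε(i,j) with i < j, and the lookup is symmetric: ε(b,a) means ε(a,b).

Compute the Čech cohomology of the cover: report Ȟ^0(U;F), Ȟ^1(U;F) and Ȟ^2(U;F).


Ȟ^0 = 0; Ȟ^1 = Z ⊕ Z/2; Ȟ^2 = 0

intersection data:
  W12={q} W14={u} W15={p,x} W16={r} W23={w} W34={s} W56={t}
C dims 6,7; δ0: rk 6, SNF 1^5·2
Ȟ^0 = (6 − 6) − 0 = 0, so Ȟ^0 ≅ 0
Ȟ^1 = (7 − 0) − 6 = 1 plus torsion [2], so Ȟ^1 ≅ Z ⊕ Z/2
Ȟ^2 = (0 − 0) − 0 = 0, so Ȟ^2 ≅ 0


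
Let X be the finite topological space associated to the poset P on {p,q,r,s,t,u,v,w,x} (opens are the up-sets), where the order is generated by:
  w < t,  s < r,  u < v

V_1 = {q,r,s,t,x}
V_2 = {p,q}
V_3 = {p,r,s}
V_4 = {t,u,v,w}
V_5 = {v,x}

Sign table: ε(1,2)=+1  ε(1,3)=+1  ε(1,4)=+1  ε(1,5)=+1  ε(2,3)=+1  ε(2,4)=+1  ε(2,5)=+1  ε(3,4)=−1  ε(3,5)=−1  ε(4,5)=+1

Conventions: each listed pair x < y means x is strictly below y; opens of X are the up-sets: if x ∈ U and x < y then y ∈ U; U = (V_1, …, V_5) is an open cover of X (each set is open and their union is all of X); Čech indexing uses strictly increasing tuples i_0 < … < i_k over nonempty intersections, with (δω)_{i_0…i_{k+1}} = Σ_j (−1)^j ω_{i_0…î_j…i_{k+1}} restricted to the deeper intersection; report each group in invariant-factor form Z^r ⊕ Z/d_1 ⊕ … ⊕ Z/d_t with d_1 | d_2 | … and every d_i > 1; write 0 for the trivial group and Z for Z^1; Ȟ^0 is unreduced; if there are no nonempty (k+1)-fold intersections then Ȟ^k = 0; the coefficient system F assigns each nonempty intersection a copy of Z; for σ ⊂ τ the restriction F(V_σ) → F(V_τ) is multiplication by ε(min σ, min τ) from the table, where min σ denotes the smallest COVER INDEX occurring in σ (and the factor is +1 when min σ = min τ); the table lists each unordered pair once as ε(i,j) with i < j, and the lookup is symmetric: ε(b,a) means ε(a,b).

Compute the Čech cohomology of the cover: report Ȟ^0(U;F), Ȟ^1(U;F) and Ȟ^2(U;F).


nonempty intersections:
  V12={q} V13={r,s} V14={t} V15={x} V23={p} V45={v}
C dims 5,6; δ0: rk 4, SNF 1^4
Ȟ^0: (5−4)−0=1 ⇒ Z
Ȟ^1: (6−0)−4=2 ⇒ Z^2
Ȟ^2: (0−0)−0=0 ⇒ 0

Ȟ^0 = Z,  Ȟ^1 = Z^2,  Ȟ^2 = 0


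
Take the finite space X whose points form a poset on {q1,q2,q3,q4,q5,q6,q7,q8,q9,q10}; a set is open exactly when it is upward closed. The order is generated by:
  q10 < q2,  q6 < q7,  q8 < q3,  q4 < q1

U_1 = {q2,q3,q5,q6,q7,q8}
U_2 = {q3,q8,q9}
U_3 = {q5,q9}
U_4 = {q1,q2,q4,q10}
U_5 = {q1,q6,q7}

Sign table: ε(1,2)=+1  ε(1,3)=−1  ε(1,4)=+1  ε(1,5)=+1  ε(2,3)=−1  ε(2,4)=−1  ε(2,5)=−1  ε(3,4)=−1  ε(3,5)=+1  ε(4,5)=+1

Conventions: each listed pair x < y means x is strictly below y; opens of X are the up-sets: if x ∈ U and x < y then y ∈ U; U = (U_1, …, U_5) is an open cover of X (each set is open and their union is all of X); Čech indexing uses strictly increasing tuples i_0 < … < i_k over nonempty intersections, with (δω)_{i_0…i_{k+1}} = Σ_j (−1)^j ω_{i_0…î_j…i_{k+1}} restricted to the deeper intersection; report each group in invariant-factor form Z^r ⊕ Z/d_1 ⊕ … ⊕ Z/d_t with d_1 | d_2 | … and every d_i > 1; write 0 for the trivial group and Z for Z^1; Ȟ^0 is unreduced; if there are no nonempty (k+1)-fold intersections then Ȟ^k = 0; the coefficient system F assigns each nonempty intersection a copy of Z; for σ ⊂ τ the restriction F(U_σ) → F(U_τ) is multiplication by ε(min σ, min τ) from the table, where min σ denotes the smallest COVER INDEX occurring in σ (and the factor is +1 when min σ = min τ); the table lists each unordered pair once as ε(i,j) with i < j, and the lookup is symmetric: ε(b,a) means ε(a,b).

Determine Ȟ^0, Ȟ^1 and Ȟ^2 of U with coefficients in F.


Ȟ^0(U;F) ≅ Z; Ȟ^1(U;F) ≅ Z^2; Ȟ^2(U;F) ≅ 0

nonempty intersections:
  U12={q3,q8} U13={q5} U14={q2} U15={q6,q7} U23={q9} U45={q1}
C dims 5,6; δ0: rk 4, SNF 1^4
Ȟ^0: (5−4)−0=1 ⇒ Z
Ȟ^1: (6−0)−4=2 ⇒ Z^2
Ȟ^2: (0−0)−0=0 ⇒ 0


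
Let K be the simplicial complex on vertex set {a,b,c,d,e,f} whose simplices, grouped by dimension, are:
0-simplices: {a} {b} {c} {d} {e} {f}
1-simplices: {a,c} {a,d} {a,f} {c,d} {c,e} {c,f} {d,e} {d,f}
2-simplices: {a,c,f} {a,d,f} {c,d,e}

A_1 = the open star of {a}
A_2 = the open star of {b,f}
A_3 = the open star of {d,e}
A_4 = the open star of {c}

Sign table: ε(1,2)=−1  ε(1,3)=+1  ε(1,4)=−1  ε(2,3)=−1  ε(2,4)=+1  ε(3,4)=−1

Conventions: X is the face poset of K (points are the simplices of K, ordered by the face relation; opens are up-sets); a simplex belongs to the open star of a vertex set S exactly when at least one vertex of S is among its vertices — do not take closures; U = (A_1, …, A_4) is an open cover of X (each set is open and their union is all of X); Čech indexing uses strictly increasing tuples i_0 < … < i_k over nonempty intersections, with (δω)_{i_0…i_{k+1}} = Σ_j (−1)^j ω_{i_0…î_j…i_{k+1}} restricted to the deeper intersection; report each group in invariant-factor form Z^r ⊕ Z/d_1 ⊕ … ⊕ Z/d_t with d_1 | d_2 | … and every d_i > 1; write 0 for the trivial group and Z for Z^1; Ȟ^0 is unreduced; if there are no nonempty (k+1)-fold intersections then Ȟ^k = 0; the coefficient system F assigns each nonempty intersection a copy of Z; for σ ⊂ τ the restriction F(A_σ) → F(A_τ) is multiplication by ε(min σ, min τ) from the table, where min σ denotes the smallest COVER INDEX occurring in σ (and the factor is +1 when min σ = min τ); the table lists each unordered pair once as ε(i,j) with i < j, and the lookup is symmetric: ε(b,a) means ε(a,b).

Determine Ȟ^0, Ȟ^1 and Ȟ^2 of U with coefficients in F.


Ȟ^0(U;F) ≅ Z, Ȟ^1(U;F) ≅ Z, Ȟ^2(U;F) ≅ 0

nonempty overlaps:
  A1={{a},{a,c},{a,d},{a,f},{a,c,f},{a,d,f}} A2={{b},{f},{a,f},{c,f},{d,f},{a,c,f},{a,d,f}} A3={{d},{e},{a,d},{c,d},{c,e},{d,e},{d,f},{a,d,f},{c,d,e}} A4={{c},{a,c},{c,d},{c,e},{c,f},{a,c,f},{c,d,e}}
  A12={{a,f},{a,c,f},{a,d,f}} A13={{a,d},{a,d,f}} A14={{a,c},{a,c,f}} A23={{d,f},{a,d,f}} A24={{c,f},{a,c,f}} A34={{c,d},{c,e},{c,d,e}}
  A123={{a,d,f}} A124={{a,c,f}}
C dims 4,6,2; δ0: rk 3, SNF 1^3; δ1: rk 2, SNF 1^2
degree 0: 4−3−0 = 1 → Ȟ^0 ≅ Z
degree 1: 6−2−3 = 1 → Ȟ^1 ≅ Z
degree 2: 2−0−2 = 0 → Ȟ^2 ≅ 0


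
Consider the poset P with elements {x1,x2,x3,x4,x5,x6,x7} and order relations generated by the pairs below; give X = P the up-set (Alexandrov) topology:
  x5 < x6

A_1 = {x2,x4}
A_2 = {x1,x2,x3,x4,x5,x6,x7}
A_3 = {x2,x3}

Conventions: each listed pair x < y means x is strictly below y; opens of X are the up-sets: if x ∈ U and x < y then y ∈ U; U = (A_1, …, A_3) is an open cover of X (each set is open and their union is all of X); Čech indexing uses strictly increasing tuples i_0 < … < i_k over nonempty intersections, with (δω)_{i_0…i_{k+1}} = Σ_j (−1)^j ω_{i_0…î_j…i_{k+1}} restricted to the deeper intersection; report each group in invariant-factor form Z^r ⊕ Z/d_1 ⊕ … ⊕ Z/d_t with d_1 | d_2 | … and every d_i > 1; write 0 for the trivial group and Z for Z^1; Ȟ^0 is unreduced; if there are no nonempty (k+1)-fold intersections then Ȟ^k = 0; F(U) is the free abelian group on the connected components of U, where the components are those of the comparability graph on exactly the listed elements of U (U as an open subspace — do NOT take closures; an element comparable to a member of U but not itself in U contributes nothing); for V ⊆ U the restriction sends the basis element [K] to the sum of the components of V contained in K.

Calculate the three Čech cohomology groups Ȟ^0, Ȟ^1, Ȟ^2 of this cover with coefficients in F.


cover nerve:
  A12={x2,x4} A13={x2} A23={x2,x3}
  A123={x2}
components per intersection:
  A1: {x2} {x4}
  A2: {x1} {x2} {x3} {x4} {x5,x6} {x7}
  A3: {x2} {x3}
  A12: {x2} {x4}
  A13: {x2}
  A23: {x2} {x3}
  A123: {x2}
C dims 10,5,1; δ0: rk 4, SNF 1^4; δ1: rk 1, SNF 1^1
Ȟ^0: (10−4)−0=6 ⇒ Z^6
Ȟ^1: (5−1)−4=0 ⇒ 0
Ȟ^2: (1−0)−1=0 ⇒ 0

Ȟ^0 ≅ Z^6, Ȟ^1 ≅ 0, Ȟ^2 ≅ 0


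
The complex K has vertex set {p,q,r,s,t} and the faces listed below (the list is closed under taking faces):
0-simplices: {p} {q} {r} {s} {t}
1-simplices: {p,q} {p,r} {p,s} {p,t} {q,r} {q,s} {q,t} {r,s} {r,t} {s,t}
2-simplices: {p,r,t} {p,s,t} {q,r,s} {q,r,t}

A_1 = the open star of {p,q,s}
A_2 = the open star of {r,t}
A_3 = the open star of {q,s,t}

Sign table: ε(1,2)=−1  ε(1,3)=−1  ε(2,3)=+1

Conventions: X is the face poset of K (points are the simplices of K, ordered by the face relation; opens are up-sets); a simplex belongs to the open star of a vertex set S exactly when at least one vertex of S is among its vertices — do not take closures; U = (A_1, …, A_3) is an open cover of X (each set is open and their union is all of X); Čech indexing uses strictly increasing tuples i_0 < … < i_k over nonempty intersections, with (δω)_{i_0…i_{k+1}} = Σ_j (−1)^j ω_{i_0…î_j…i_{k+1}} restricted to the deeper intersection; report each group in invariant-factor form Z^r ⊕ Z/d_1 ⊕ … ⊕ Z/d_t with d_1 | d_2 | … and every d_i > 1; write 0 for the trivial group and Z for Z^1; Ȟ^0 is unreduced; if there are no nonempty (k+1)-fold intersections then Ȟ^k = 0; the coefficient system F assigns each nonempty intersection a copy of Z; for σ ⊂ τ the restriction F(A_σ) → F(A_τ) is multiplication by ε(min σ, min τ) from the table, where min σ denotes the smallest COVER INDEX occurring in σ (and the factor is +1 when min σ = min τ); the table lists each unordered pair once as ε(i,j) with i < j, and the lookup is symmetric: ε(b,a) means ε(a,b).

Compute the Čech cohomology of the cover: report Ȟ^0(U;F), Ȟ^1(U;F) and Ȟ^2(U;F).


nonempty intersections:
  A1={{p},{q},{s},{p,q},{p,r},{p,s},{p,t},{q,r},{q,s},{q,t},{r,s},{s,t},{p,r,t},{p,s,t},{q,r,s},{q,r,t}} A2={{r},{t},{p,r},{p,t},{q,r},{q,t},{r,s},{r,t},{s,t},{p,r,t},{p,s,t},{q,r,s},{q,r,t}} A3={{q},{s},{t},{p,q},{p,s},{p,t},{q,r},{q,s},{q,t},{r,s},{r,t},{s,t},{p,r,t},{p,s,t},{q,r,s},{q,r,t}}
  A12={{p,r},{p,t},{q,r},{q,t},{r,s},{s,t},{p,r,t},{p,s,t},{q,r,s},{q,r,t}} A13={{q},{s},{p,q},{p,s},{p,t},{q,r},{q,s},{q,t},{r,s},{s,t},{p,r,t},{p,s,t},{q,r,s},{q,r,t}} A23={{t},{p,t},{q,r},{q,t},{r,s},{r,t},{s,t},{p,r,t},{p,s,t},{q,r,s},{q,r,t}}
  A123={{p,t},{q,r},{q,t},{r,s},{s,t},{p,r,t},{p,s,t},{q,r,s},{q,r,t}}
C dims 3,3,1; δ0: rk 2, SNF 1^2; δ1: rk 1, SNF 1^1
Ȟ^0: (3−2)−0=1 ⇒ Z
Ȟ^1: (3−1)−2=0 ⇒ 0
Ȟ^2: (1−0)−1=0 ⇒ 0

Ȟ^0(U;F) ≅ Z, Ȟ^1(U;F) ≅ 0 and Ȟ^2(U;F) ≅ 0


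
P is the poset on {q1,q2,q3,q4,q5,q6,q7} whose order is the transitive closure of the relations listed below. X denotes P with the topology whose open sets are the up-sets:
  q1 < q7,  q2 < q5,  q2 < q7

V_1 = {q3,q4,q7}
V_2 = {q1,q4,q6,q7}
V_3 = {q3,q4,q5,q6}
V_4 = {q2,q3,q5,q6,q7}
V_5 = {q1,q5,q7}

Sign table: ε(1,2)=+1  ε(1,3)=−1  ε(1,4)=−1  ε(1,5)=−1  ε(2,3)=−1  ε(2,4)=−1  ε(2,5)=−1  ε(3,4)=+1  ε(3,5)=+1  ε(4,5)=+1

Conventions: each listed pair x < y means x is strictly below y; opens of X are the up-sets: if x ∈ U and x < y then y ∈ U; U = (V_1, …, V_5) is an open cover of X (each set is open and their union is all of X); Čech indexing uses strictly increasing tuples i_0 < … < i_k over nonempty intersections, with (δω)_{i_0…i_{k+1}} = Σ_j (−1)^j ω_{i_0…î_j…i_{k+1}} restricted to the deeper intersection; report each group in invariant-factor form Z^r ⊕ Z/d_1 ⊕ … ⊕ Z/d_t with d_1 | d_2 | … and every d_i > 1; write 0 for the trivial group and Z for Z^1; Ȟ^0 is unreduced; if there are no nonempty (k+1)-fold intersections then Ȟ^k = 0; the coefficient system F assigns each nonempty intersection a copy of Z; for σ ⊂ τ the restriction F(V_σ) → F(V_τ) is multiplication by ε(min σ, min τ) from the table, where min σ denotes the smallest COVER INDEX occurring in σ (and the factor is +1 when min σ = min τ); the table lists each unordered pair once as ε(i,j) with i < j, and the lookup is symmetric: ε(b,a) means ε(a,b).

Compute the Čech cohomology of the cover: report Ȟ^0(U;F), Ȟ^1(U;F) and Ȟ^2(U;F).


intersection data:
  V12={q4,q7} V13={q3,q4} V14={q3,q7} V15={q7} V23={q4,q6} V24={q6,q7} V25={q1,q7} V34={q3,q5,q6} V35={q5} V45={q5,q7}
  V123={q4} V124={q7} V125={q7} V134={q3} V145={q7} V234={q6} V245={q7} V345={q5}
  V1245={q7}
C dims 5,10,8,1; δ0: rk 4, SNF 1^4; δ1: rk 6, SNF 1^6; δ2: rk 1, SNF 1^1
Ȟ^0 = (5 − 4) − 0 = 1, so Ȟ^0 ≅ Z
Ȟ^1 = (10 − 6) − 4 = 0, so Ȟ^1 ≅ 0
Ȟ^2 = (8 − 1) − 6 = 1, so Ȟ^2 ≅ Z

Ȟ^0(U;F) ≅ Z, Ȟ^1(U;F) ≅ 0, Ȟ^2(U;F) ≅ Z


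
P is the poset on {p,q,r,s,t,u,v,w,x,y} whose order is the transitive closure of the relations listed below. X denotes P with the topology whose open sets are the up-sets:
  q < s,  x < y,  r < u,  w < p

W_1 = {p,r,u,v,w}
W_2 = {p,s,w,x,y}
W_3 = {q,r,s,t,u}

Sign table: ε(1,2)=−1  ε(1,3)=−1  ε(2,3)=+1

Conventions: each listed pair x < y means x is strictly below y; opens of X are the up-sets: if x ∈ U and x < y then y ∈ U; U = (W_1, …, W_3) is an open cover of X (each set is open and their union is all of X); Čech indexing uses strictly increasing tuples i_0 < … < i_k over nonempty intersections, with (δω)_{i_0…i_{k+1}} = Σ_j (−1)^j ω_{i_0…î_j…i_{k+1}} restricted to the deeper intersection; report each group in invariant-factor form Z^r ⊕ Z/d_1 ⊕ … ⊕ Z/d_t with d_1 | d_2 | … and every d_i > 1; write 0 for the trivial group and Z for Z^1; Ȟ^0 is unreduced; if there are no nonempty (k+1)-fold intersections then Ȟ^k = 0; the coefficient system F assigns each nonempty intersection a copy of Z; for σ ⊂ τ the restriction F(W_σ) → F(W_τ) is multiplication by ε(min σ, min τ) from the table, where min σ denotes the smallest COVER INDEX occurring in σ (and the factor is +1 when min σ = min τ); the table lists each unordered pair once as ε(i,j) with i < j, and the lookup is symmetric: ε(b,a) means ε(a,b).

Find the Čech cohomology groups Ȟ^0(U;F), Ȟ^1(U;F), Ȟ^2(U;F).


nonempty overlaps:
  W12={p,w} W13={r,u} W23={s}
C dims 3,3; δ0: rk 2, SNF 1^2
degree 0: 3−2−0 = 1 → Ȟ^0 ≅ Z
degree 1: 3−0−2 = 1 → Ȟ^1 ≅ Z
degree 2: 0−0−0 = 0 → Ȟ^2 ≅ 0

Ȟ^0(U;F) ≅ Z, Ȟ^1(U;F) ≅ Z, Ȟ^2(U;F) ≅ 0


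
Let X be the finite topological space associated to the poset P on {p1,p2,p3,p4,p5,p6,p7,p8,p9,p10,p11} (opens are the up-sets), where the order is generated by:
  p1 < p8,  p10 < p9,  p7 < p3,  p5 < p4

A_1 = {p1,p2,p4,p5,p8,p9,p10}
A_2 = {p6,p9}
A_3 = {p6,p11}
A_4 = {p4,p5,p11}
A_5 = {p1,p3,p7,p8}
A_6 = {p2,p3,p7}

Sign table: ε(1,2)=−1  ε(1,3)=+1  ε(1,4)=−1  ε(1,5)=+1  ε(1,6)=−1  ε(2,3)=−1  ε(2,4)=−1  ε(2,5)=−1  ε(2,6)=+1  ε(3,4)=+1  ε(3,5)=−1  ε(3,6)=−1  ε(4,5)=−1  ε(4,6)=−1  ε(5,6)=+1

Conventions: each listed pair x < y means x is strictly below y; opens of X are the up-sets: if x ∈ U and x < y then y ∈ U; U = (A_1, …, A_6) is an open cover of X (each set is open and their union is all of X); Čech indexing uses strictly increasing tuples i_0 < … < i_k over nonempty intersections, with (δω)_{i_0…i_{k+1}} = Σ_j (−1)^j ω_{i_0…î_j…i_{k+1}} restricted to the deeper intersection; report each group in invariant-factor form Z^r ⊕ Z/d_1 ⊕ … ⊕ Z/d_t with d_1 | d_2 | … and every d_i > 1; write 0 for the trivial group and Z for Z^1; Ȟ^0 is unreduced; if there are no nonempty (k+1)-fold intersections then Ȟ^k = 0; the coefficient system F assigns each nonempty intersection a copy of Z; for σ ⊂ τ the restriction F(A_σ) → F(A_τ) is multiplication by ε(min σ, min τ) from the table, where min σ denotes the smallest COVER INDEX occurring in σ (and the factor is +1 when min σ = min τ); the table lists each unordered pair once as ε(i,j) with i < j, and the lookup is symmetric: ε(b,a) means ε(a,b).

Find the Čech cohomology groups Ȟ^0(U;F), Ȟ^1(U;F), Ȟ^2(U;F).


Ȟ^0 = 0,  Ȟ^1 = Z ⊕ Z/2,  Ȟ^2 = 0

nonempty overlaps:
  A12={p9} A14={p4,p5} A15={p1,p8} A16={p2} A23={p6} A34={p11} A56={p3,p7}
C dims 6,7; δ0: rk 6, SNF 1^5·2
degree 0: 6−6−0 = 0 → Ȟ^0 ≅ 0
degree 1: 7−0−6 = 1 plus torsion [2] → Ȟ^1 ≅ Z ⊕ Z/2
degree 2: 0−0−0 = 0 → Ȟ^2 ≅ 0


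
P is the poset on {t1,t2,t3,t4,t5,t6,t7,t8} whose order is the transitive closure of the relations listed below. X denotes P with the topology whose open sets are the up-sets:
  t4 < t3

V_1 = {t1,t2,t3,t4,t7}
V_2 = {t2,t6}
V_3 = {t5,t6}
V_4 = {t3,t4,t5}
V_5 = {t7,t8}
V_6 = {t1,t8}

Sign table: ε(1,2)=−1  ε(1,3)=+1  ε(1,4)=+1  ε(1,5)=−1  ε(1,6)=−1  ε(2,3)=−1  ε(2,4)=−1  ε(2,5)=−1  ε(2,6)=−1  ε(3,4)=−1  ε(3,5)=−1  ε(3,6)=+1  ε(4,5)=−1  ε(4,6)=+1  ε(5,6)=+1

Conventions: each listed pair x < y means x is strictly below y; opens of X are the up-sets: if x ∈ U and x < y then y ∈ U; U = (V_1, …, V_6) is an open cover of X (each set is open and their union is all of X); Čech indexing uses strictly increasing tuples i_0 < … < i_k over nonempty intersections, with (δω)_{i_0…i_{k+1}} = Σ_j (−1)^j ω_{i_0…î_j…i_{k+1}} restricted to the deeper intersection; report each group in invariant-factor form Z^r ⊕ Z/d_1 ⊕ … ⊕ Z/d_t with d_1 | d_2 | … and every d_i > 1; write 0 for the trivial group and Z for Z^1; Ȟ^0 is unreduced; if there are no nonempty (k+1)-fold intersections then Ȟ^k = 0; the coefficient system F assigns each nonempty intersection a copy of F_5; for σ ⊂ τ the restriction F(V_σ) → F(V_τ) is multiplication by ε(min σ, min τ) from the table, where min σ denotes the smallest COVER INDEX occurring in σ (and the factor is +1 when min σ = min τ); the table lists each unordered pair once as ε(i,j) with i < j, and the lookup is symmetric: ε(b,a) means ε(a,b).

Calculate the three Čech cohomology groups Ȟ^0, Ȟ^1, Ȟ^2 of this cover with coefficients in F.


Ȟ^0 ≅ 0; Ȟ^1 ≅ Z/5; Ȟ^2 ≅ 0

intersection data:
  V12={t2} V14={t3,t4} V15={t7} V16={t1} V23={t6} V34={t5} V56={t8}
C dims 6,7; δ0: rk_F5 6
Ȟ^0 = (6 − 6) − 0 = 0, so Ȟ^0 ≅ 0
Ȟ^1 = (7 − 0) − 6 = 1, so Ȟ^1 ≅ Z/5
Ȟ^2 = (0 − 0) − 0 = 0, so Ȟ^2 ≅ 0


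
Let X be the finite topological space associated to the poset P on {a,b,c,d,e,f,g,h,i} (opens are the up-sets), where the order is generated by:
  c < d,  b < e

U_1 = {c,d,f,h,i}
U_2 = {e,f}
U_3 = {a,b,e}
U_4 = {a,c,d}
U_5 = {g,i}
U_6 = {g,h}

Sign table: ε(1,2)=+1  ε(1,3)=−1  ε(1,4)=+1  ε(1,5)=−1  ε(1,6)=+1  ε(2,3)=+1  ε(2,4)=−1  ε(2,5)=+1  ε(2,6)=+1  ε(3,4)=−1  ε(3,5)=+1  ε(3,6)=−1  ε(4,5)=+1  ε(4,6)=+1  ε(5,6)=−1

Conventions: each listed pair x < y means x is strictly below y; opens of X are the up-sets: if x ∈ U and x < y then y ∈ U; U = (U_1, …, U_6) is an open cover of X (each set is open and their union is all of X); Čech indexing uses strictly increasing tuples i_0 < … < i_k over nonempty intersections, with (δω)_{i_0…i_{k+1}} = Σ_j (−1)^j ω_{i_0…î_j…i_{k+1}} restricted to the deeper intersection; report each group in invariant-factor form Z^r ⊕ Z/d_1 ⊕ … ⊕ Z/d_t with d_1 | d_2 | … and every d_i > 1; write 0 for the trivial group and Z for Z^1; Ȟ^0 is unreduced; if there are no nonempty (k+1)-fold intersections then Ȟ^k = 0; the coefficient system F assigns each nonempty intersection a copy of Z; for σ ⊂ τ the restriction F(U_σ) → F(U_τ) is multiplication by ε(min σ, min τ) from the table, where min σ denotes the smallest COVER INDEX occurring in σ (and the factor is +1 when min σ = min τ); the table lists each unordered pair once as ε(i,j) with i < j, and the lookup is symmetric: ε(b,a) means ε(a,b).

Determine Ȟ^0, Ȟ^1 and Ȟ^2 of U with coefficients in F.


cover nerve:
  U12={f} U14={c,d} U15={i} U16={h} U23={e} U34={a} U56={g}
C dims 6,7; δ0: rk 6, SNF 1^5·2
Ȟ^0: (6−6)−0=0 ⇒ 0
Ȟ^1: (7−0)−6=1 plus torsion [2] ⇒ Z ⊕ Z/2
Ȟ^2: (0−0)−0=0 ⇒ 0

Ȟ^0 ≅ 0, Ȟ^1 ≅ Z ⊕ Z/2, Ȟ^2 ≅ 0


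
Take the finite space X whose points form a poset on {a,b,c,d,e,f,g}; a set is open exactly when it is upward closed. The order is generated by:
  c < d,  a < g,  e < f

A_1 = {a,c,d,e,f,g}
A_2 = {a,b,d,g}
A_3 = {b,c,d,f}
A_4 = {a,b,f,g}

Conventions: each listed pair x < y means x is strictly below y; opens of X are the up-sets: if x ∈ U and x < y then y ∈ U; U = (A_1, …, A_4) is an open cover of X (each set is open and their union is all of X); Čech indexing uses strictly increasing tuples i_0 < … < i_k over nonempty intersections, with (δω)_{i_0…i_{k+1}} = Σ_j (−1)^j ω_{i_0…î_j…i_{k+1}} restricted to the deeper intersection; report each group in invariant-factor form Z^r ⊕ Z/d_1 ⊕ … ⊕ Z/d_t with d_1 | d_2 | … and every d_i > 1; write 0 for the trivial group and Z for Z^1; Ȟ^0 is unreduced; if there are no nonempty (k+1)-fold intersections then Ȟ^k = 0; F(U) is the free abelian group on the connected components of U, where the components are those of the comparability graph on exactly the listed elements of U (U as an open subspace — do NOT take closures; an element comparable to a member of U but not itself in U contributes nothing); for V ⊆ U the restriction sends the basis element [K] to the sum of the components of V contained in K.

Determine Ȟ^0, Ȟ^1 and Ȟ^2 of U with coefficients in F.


intersection data:
  A12={a,d,g} A13={c,d,f} A14={a,f,g} A23={b,d} A24={a,b,g} A34={b,f}
  A123={d} A124={a,g} A134={f} A234={b}
components per intersection:
  A1: {a,g} {c,d} {e,f}
  A2: {a,g} {b} {d}
  A3: {b} {c,d} {f}
  A4: {a,g} {b} {f}
  A12: {a,g} {d}
  A13: {c,d} {f}
  A14: {a,g} {f}
  A23: {b} {d}
  A24: {a,g} {b}
  A34: {b} {f}
  A123: {d}
  A124: {a,g}
  A134: {f}
  A234: {b}
C dims 12,12,4; δ0: rk 8, SNF 1^8; δ1: rk 4, SNF 1^4
Ȟ^0 = (12 − 8) − 0 = 4, so Ȟ^0 ≅ Z^4
Ȟ^1 = (12 − 4) − 8 = 0, so Ȟ^1 ≅ 0
Ȟ^2 = (4 − 0) − 4 = 0, so Ȟ^2 ≅ 0

Ȟ^0(U;F) ≅ Z^4, Ȟ^1(U;F) ≅ 0 and Ȟ^2(U;F) ≅ 0


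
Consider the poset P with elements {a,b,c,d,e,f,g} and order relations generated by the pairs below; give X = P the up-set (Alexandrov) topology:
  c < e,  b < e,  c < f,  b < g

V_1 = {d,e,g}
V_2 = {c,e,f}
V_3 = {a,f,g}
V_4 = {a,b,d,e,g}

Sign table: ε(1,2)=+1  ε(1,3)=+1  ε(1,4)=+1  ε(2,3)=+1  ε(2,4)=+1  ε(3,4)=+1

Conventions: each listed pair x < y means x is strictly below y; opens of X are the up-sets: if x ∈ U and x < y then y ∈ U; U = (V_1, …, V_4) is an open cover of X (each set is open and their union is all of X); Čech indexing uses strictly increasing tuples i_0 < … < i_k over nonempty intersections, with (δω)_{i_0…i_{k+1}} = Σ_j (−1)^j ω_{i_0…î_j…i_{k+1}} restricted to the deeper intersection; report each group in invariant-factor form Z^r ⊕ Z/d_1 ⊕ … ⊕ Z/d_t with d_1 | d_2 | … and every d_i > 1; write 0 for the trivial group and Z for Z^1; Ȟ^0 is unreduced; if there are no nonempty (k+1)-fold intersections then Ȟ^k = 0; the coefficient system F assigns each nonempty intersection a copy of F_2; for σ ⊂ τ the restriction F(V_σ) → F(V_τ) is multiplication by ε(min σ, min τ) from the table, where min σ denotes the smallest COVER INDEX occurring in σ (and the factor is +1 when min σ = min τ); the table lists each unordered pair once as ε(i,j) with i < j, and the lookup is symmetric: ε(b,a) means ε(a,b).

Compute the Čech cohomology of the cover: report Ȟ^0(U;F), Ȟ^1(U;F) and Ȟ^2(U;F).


Ȟ^0 ≅ Z/2, Ȟ^1 ≅ Z/2, Ȟ^2 ≅ 0

nonempty intersections:
  V12={e} V13={g} V14={d,e,g} V23={f} V24={e} V34={a,g}
  V124={e} V134={g}
C dims 4,6,2; δ0: rk_F2 3; δ1: rk_F2 2
Ȟ^0: (4−3)−0=1 ⇒ Z/2
Ȟ^1: (6−2)−3=1 ⇒ Z/2
Ȟ^2: (2−0)−2=0 ⇒ 0


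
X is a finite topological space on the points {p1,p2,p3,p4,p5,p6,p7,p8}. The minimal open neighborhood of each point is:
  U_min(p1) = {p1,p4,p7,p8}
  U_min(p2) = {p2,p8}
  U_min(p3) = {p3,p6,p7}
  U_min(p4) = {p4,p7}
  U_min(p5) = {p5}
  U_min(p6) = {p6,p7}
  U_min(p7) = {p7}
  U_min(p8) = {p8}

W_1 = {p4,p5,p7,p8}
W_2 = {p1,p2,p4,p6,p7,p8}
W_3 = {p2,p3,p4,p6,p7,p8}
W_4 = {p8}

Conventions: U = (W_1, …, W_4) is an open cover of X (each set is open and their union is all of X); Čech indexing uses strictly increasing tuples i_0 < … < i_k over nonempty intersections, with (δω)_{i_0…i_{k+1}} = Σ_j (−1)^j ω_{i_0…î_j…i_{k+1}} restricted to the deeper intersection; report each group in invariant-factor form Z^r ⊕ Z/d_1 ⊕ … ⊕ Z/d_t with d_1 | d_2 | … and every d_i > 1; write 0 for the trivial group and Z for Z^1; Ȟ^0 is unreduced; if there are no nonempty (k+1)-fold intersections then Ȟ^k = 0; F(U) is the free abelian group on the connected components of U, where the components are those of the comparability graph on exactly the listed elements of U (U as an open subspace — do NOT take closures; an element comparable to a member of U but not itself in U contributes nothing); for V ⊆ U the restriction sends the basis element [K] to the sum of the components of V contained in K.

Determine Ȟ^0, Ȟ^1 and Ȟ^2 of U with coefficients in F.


Ȟ^0 = Z^2, Ȟ^1 = 0, Ȟ^2 = 0

nerve of the cover:
  W12={p4,p7,p8} W13={p4,p7,p8} W14={p8} W23={p2,p4,p6,p7,p8} W24={p8} W34={p8}
  W123={p4,p7,p8} W124={p8} W134={p8} W234={p8}
  W1234={p8}
components per intersection:
  W1: {p4,p7} {p5} {p8}
  W2: {p1,p2,p4,p6,p7,p8}
  W3: {p2,p8} {p3,p4,p6,p7}
  W4: {p8}
  W12: {p4,p7} {p8}
  W13: {p4,p7} {p8}
  W14: {p8}
  W23: {p2,p8} {p4,p6,p7}
  W24: {p8}
  W34: {p8}
  W123: {p4,p7} {p8}
  W124: {p8}
  W134: {p8}
  W234: {p8}
  W1234: {p8}
C dims 7,9,5,1; δ0: rk 5, SNF 1^5; δ1: rk 4, SNF 1^4; δ2: rk 1, SNF 1^1
Ȟ^0 = (7 − 5) − 0 = 2, so Ȟ^0 ≅ Z^2
Ȟ^1 = (9 − 4) − 5 = 0, so Ȟ^1 ≅ 0
Ȟ^2 = (5 − 1) − 4 = 0, so Ȟ^2 ≅ 0


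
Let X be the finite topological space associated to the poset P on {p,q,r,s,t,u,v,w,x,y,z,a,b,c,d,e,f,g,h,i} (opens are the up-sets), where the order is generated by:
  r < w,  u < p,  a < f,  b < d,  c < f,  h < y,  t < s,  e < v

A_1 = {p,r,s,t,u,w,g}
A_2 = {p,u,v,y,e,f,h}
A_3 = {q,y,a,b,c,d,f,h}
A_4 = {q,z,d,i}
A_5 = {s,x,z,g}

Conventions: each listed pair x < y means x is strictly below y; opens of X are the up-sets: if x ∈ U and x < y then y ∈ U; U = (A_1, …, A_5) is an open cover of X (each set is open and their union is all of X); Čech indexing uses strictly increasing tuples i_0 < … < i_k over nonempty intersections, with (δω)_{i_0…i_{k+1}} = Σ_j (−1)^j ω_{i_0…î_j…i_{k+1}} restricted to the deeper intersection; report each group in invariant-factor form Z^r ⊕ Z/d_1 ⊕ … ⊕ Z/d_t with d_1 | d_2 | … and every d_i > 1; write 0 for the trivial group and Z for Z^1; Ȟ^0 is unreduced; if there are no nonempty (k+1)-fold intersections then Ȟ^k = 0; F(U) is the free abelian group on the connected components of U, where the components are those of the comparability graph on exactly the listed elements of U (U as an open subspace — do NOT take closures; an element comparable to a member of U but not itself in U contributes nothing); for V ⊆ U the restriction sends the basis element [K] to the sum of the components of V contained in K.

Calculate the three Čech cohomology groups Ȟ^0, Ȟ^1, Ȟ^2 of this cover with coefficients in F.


Ȟ^0(U;F) ≅ Z^12,  Ȟ^1(U;F) ≅ 0,  Ȟ^2(U;F) ≅ 0

nerve simplices:
  A12={p,u} A15={s,g} A23={y,f,h} A34={q,d} A45={z}
components per intersection:
  A1: {p,u} {r,w} {s,t} {g}
  A2: {p,u} {v,e} {y,h} {f}
  A3: {q} {y,h} {a,c,f} {b,d}
  A4: {q} {z} {d} {i}
  A5: {s} {x} {z} {g}
  A12: {p,u}
  A15: {s} {g}
  A23: {y,h} {f}
  A34: {q} {d}
  A45: {z}
C dims 20,8; δ0: rk 8, SNF 1^8
degree 0: 20−8−0 = 12 → Ȟ^0 ≅ Z^12
degree 1: 8−0−8 = 0 → Ȟ^1 ≅ 0
degree 2: 0−0−0 = 0 → Ȟ^2 ≅ 0


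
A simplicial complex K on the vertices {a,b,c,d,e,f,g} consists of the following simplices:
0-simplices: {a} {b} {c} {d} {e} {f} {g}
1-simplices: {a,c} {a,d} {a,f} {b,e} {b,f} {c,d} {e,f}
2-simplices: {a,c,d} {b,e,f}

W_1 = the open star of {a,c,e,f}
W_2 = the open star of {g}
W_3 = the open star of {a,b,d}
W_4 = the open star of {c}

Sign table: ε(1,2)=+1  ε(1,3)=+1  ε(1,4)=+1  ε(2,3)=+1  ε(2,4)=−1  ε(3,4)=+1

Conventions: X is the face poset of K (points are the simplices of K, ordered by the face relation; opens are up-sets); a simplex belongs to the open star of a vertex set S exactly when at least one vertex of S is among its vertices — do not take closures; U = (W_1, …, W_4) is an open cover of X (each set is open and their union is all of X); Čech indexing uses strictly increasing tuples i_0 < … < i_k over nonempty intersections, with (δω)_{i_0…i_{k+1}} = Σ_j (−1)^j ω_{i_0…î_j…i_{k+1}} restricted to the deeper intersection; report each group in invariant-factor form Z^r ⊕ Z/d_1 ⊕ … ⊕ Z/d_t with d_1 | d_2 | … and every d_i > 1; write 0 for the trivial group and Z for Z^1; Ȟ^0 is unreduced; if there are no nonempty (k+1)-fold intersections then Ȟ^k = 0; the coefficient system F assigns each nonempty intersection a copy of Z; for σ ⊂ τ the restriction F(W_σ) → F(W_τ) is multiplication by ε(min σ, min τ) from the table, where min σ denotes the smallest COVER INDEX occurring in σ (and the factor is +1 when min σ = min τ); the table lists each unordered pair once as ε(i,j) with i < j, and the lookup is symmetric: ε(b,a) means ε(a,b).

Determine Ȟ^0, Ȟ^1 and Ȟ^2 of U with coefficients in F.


Ȟ^0(U;F) ≅ Z^2, Ȟ^1(U;F) ≅ 0, Ȟ^2(U;F) ≅ 0

nerve of the cover:
  W1={{a},{c},{e},{f},{a,c},{a,d},{a,f},{b,e},{b,f},{c,d},{e,f},{a,c,d},{b,e,f}} W2={{g}} W3={{a},{b},{d},{a,c},{a,d},{a,f},{b,e},{b,f},{c,d},{a,c,d},{b,e,f}} W4={{c},{a,c},{c,d},{a,c,d}}
  W13={{a},{a,c},{a,d},{a,f},{b,e},{b,f},{c,d},{a,c,d},{b,e,f}} W14={{c},{a,c},{c,d},{a,c,d}} W34={{a,c},{c,d},{a,c,d}}
  W134={{a,c},{c,d},{a,c,d}}
C dims 4,3,1; δ0: rk 2, SNF 1^2; δ1: rk 1, SNF 1^1
Ȟ^0 = (4 − 2) − 0 = 2, so Ȟ^0 ≅ Z^2
Ȟ^1 = (3 − 1) − 2 = 0, so Ȟ^1 ≅ 0
Ȟ^2 = (1 − 0) − 1 = 0, so Ȟ^2 ≅ 0
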